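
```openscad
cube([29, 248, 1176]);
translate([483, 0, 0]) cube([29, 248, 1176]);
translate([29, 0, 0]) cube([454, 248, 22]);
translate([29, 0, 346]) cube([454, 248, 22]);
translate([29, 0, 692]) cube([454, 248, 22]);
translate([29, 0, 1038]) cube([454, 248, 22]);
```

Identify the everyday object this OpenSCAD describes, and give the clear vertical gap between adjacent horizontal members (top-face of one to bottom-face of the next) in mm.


A bookshelf. The clear shelf gap is 324 mm.

Two tall side panels with 4 horizontal boards between them — a bookshelf. The first two shelf undersides are at z = 0 and z = 346; with shelf thickness 22, the clear gap is 346 − 0 − 22 = 324 mm.


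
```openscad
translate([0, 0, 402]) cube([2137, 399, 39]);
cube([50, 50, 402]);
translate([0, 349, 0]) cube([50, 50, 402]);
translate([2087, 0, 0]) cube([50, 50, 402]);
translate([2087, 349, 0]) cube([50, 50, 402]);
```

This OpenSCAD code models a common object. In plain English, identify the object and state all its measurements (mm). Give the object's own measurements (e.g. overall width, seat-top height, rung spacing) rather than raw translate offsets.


A bench: a 2137×399 mm seat slab, 39 mm thick, top at z = 441 mm, on four 50×50 mm square legs flush with the seat corners and standing on z = 0.


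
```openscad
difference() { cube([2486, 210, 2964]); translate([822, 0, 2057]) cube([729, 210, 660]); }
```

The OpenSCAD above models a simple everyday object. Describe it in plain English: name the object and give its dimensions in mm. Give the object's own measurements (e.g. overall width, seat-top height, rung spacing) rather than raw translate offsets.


A wall 2486 mm long (x), 210 mm thick (y), 2964 mm tall, with a rectangular window opening cut through it. The opening is 729 mm wide and 660 mm tall; its sill is at z = 2057 mm and its near (−x) edge is 822 mm from the wall's −x end. The opening passes through the full wall thickness.


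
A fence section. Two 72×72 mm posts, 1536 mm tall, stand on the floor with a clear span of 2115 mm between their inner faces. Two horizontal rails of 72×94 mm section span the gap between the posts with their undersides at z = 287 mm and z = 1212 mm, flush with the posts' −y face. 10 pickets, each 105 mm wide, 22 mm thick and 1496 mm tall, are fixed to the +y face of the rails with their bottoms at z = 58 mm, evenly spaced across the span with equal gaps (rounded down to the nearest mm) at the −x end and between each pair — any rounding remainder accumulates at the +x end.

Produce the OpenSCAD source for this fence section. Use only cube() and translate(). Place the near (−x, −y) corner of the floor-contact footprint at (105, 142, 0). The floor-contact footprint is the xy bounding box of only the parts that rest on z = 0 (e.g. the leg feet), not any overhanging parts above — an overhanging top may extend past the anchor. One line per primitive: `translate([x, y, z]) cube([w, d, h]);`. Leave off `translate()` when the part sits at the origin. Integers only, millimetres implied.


translate([105, 142, 0]) cube([72, 72, 1536]);
translate([2292, 142, 0]) cube([72, 72, 1536]);
translate([177, 142, 287]) cube([2115, 72, 94]);
translate([177, 142, 1212]) cube([2115, 72, 94]);
translate([273, 214, 58]) cube([105, 22, 1496]);
translate([474, 214, 58]) cube([105, 22, 1496]);
translate([675, 214, 58]) cube([105, 22, 1496]);
translate([876, 214, 58]) cube([105, 22, 1496]);
translate([1077, 214, 58]) cube([105, 22, 1496]);
translate([1278, 214, 58]) cube([105, 22, 1496]);
translate([1479, 214, 58]) cube([105, 22, 1496]);
translate([1680, 214, 58]) cube([105, 22, 1496]);
translate([1881, 214, 58]) cube([105, 22, 1496]);
translate([2082, 214, 58]) cube([105, 22, 1496]);


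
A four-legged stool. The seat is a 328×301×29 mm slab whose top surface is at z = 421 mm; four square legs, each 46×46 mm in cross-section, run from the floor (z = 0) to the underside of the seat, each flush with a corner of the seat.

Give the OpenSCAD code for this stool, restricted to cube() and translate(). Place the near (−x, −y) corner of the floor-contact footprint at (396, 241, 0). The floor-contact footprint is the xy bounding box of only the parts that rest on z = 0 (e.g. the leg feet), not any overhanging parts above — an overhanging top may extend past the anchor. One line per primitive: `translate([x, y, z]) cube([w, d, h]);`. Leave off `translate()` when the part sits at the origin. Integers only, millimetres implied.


translate([396, 241, 392]) cube([328, 301, 29]);
translate([396, 241, 0]) cube([46, 46, 392]);
translate([678, 241, 0]) cube([46, 46, 392]);
translate([396, 496, 0]) cube([46, 46, 392]);
translate([678, 496, 0]) cube([46, 46, 392]);


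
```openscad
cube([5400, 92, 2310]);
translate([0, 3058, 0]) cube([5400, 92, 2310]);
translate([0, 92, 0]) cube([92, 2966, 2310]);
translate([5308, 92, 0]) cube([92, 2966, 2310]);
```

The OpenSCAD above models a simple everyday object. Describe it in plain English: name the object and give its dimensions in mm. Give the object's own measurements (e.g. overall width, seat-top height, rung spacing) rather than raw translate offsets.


The wall frame of a small rectangular building: four walls, each 2310 mm tall and 92 mm thick, enclosing a footprint 5400 mm (x) by 3150 mm (y) outside-to-outside, with no floor or roof. The front and back walls (the −y and +y sides) span the full width; the two side walls fit between them.


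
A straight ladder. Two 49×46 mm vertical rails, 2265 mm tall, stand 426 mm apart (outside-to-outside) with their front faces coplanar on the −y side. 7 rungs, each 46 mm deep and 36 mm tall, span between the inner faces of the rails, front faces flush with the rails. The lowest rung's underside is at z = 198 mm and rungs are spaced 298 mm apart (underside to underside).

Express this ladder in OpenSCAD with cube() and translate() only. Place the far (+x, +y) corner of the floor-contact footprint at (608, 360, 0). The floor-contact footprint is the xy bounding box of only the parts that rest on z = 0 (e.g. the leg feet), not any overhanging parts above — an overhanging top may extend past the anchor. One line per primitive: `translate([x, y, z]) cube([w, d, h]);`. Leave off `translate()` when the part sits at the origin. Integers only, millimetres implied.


translate([182, 314, 0]) cube([49, 46, 2265]);
translate([559, 314, 0]) cube([49, 46, 2265]);
translate([231, 314, 198]) cube([328, 46, 36]);
translate([231, 314, 496]) cube([328, 46, 36]);
translate([231, 314, 794]) cube([328, 46, 36]);
translate([231, 314, 1092]) cube([328, 46, 36]);
translate([231, 314, 1390]) cube([328, 46, 36]);
translate([231, 314, 1688]) cube([328, 46, 36]);
translate([231, 314, 1986]) cube([328, 46, 36]);


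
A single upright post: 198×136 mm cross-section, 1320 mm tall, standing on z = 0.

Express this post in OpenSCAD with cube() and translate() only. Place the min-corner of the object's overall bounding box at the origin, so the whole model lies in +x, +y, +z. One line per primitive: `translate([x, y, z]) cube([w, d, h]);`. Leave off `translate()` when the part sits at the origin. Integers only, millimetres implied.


cube([198, 136, 1320]);


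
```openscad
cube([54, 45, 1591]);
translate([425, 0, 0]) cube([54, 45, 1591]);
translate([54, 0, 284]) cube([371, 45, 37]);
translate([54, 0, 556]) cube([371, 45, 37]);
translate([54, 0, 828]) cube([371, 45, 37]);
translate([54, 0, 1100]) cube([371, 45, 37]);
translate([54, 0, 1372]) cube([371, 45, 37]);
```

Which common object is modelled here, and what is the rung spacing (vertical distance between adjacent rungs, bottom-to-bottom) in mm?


A ladder. The rung spacing is 272 mm.

Two tall 54×45 posts with 5 short bars between them — a ladder. Adjacent rungs sit at z = 284 and z = 556, so the spacing is 556 − 284 = 272 mm.


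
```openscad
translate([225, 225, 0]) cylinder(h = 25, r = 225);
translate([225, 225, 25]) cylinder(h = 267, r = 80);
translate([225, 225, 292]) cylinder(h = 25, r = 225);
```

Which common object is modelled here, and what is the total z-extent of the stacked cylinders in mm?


A spool. The overall height is 317 mm.

Three coaxial cylinders, large–small–large — a spool. Two 25 mm flanges and a 267 mm core give 25 + 267 + 25 = 317 mm.


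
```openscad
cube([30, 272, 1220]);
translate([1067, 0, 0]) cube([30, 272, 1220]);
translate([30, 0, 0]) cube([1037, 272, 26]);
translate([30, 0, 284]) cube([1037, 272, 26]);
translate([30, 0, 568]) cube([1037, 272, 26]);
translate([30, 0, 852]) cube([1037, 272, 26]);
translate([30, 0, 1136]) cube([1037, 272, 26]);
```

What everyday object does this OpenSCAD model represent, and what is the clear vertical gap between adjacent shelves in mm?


A bookshelf. The clear shelf gap is 258 mm.

Two tall side panels with 5 horizontal boards between them — a bookshelf. The first two shelf undersides are at z = 0 and z = 284; with shelf thickness 26, the clear gap is 284 − 0 − 26 = 258 mm.


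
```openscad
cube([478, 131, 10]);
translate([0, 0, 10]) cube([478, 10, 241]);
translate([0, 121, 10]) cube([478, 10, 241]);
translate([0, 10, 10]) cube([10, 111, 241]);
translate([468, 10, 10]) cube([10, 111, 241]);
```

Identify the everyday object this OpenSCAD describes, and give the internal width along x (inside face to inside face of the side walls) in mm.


An open box. The internal width is 458 mm.

A 478×131 base slab with four walls standing on it — an open box. The base is 478 mm wide and the walls are 10 mm thick, so the internal width is 478 − 2 × 10 = 458 mm.


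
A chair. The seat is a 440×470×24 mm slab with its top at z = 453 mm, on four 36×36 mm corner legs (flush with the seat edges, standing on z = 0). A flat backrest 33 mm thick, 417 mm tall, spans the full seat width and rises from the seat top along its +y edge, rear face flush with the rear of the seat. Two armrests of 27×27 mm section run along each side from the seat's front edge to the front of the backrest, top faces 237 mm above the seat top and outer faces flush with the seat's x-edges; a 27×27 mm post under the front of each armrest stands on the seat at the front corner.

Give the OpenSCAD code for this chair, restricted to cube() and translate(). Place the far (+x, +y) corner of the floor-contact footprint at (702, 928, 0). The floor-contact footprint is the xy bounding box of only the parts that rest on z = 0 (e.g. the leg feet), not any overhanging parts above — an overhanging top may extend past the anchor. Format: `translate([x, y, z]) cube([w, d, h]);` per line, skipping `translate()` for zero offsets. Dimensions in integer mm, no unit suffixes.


translate([262, 458, 429]) cube([440, 470, 24]);
translate([262, 458, 0]) cube([36, 36, 429]);
translate([666, 458, 0]) cube([36, 36, 429]);
translate([262, 892, 0]) cube([36, 36, 429]);
translate([666, 892, 0]) cube([36, 36, 429]);
translate([262, 895, 453]) cube([440, 33, 417]);
translate([262, 458, 663]) cube([27, 437, 27]);
translate([675, 458, 663]) cube([27, 437, 27]);
translate([262, 458, 453]) cube([27, 27, 210]);
translate([675, 458, 453]) cube([27, 27, 210]);


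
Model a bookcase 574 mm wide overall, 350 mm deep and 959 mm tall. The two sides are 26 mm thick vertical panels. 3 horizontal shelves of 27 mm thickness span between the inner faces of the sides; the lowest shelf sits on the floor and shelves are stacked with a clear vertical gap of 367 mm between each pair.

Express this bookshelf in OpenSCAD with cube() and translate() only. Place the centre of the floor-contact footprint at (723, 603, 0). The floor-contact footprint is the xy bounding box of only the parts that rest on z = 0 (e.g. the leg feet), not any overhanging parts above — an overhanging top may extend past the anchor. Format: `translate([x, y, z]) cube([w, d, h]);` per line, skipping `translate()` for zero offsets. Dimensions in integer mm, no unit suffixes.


translate([436, 428, 0]) cube([26, 350, 959]);
translate([984, 428, 0]) cube([26, 350, 959]);
translate([462, 428, 0]) cube([522, 350, 27]);
translate([462, 428, 394]) cube([522, 350, 27]);
translate([462, 428, 788]) cube([522, 350, 27]);


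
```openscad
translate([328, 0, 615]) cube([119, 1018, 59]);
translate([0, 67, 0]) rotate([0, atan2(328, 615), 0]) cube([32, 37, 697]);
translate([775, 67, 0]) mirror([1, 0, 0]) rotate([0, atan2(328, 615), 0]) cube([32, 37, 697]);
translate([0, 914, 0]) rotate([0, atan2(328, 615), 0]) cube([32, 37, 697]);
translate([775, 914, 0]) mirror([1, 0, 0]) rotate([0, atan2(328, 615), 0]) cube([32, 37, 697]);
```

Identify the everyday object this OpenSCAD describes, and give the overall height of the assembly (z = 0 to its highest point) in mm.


A sawhorse. The overall height is 674 mm.

A beam across two mirrored pairs of raked legs — a sawhorse. The beam's underside is at z = 615 (matching the legs' vertical rise in atan2(328, 615)) and the beam is 59 mm tall, so its top is at 615 + 59 = 674 mm. The raked legs top out at the beam's underside, so that is the highest point.


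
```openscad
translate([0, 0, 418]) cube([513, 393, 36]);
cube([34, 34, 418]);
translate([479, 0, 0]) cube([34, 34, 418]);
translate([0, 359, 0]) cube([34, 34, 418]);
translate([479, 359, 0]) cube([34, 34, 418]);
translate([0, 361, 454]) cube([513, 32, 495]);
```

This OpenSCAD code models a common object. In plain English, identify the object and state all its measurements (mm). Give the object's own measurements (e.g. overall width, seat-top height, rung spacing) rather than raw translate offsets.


A chair. The seat is a 513×393×36 mm slab with its top at z = 454 mm, on four 34×34 mm corner legs (flush with the seat edges, standing on z = 0). A flat backrest 32 mm thick, 495 mm tall, spans the full seat width and rises from the seat top along its +y edge, rear face flush with the rear of the seat.


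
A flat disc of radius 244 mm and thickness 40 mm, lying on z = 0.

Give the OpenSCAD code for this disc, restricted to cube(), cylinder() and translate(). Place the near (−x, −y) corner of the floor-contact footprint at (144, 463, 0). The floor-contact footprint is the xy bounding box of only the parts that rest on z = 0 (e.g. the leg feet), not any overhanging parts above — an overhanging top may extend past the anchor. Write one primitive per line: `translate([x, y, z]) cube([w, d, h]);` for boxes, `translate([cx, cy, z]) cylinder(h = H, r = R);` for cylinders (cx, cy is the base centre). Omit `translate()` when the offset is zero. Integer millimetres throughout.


translate([388, 707, 0]) cylinder(h = 40, r = 244);


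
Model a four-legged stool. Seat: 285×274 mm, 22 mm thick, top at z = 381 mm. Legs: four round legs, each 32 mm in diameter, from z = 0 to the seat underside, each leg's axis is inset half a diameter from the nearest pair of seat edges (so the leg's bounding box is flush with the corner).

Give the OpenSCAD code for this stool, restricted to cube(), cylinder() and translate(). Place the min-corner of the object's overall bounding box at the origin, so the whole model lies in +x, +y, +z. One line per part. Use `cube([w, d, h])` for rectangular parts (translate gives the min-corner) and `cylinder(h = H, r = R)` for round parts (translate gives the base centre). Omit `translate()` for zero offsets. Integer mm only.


translate([0, 0, 359]) cube([285, 274, 22]);
translate([16, 16, 0]) cylinder(h = 359, r = 16);
translate([269, 16, 0]) cylinder(h = 359, r = 16);
translate([16, 258, 0]) cylinder(h = 359, r = 16);
translate([269, 258, 0]) cylinder(h = 359, r = 16);


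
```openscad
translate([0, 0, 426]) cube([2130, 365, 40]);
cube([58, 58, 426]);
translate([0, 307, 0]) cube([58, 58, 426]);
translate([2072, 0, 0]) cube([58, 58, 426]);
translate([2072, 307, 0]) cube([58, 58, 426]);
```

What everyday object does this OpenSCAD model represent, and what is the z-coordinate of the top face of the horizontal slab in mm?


A bench. The seat-top height is 466 mm.

A long slab on four corner posts — a bench. The slab sits at z = 426 with thickness 40, so the top is 426 + 40 = 466 mm.


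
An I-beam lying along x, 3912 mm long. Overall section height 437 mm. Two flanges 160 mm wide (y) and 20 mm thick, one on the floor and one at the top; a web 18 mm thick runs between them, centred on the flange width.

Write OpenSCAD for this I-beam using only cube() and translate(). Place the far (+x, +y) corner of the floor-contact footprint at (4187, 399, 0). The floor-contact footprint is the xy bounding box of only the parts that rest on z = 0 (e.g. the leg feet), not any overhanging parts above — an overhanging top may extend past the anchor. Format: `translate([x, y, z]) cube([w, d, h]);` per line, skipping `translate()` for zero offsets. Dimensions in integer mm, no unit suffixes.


translate([275, 239, 0]) cube([3912, 160, 20]);
translate([275, 310, 20]) cube([3912, 18, 397]);
translate([275, 239, 417]) cube([3912, 160, 20]);


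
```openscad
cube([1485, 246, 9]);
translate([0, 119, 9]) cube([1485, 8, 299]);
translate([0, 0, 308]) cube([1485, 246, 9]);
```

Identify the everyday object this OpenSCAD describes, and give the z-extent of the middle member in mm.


An I-beam. The web height is 299 mm.

Two wide flanges with a thin centred web — an I-beam. Overall 317 mm minus two 9 mm flanges gives a web of 317 − 2·9 = 299 mm.


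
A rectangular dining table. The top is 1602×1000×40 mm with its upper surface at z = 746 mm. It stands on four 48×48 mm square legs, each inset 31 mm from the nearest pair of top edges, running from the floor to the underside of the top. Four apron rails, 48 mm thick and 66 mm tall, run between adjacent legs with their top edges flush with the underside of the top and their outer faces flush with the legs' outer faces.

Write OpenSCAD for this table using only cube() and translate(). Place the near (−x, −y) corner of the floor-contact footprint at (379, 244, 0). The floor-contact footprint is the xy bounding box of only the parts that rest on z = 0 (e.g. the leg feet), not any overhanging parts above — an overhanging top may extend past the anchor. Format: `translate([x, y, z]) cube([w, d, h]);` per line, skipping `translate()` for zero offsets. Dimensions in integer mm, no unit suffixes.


// leg_h = 746 - 40 = 706
// apron z = 706 - 66 = 640
translate([348, 213, 706]) cube([1602, 1000, 40]);
translate([379, 244, 0]) cube([48, 48, 706]);
translate([1871, 244, 0]) cube([48, 48, 706]);
translate([379, 1134, 0]) cube([48, 48, 706]);
translate([1871, 1134, 0]) cube([48, 48, 706]);
translate([427, 244, 640]) cube([1444, 48, 66]);
translate([427, 1134, 640]) cube([1444, 48, 66]);
translate([379, 292, 640]) cube([48, 842, 66]);
translate([1871, 292, 640]) cube([48, 842, 66]);


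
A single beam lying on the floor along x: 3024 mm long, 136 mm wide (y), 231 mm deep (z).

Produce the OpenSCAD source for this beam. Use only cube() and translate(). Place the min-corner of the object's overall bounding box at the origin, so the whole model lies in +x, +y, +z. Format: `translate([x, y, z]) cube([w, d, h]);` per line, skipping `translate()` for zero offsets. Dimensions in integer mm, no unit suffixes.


cube([3024, 136, 231]);


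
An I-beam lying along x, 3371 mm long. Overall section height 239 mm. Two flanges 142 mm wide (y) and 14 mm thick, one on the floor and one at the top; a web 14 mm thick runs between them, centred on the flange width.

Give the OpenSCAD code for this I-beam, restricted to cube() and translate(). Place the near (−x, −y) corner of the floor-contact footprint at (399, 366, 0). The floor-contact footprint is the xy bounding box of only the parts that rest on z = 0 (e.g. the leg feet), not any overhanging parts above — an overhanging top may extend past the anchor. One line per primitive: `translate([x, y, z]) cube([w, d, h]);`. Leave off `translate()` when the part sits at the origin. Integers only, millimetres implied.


translate([399, 366, 0]) cube([3371, 142, 14]);
translate([399, 430, 14]) cube([3371, 14, 211]);
translate([399, 366, 225]) cube([3371, 142, 14]);


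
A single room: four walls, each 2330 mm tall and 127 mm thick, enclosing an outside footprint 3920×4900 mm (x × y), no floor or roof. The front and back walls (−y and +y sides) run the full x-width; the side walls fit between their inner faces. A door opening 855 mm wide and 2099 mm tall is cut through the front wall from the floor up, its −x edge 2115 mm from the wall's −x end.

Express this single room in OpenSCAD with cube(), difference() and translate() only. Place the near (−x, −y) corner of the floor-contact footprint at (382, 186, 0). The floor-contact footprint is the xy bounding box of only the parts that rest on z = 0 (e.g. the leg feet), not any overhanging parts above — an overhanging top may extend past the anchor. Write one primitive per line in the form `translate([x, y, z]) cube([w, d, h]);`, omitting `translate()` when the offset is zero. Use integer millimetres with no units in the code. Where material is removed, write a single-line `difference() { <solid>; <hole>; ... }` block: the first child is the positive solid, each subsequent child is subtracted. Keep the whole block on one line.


difference() { translate([382, 186, 0]) cube([3920, 127, 2330]); translate([2497, 186, 0]) cube([855, 127, 2099]); }
translate([382, 4959, 0]) cube([3920, 127, 2330]);
translate([382, 313, 0]) cube([127, 4646, 2330]);
translate([4175, 313, 0]) cube([127, 4646, 2330]);


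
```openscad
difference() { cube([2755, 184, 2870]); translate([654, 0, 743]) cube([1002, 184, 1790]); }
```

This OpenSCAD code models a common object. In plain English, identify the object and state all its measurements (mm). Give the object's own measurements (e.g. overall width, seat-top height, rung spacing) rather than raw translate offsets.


A wall 2755 mm long (x), 184 mm thick (y), 2870 mm tall, with a rectangular window opening cut through it. The opening is 1002 mm wide and 1790 mm tall; its sill is at z = 743 mm and its near (−x) edge is 654 mm from the wall's −x end. The opening passes through the full wall thickness.


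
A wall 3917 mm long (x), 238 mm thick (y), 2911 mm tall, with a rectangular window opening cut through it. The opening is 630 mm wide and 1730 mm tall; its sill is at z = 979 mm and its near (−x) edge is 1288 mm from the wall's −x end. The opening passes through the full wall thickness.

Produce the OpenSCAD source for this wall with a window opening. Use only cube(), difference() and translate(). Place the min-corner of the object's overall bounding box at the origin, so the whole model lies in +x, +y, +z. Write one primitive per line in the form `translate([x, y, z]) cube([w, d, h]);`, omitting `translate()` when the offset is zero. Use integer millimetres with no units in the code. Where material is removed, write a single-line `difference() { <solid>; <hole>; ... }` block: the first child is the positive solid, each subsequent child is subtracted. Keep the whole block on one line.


difference() { cube([3917, 238, 2911]); translate([1288, 0, 979]) cube([630, 238, 1730]); }


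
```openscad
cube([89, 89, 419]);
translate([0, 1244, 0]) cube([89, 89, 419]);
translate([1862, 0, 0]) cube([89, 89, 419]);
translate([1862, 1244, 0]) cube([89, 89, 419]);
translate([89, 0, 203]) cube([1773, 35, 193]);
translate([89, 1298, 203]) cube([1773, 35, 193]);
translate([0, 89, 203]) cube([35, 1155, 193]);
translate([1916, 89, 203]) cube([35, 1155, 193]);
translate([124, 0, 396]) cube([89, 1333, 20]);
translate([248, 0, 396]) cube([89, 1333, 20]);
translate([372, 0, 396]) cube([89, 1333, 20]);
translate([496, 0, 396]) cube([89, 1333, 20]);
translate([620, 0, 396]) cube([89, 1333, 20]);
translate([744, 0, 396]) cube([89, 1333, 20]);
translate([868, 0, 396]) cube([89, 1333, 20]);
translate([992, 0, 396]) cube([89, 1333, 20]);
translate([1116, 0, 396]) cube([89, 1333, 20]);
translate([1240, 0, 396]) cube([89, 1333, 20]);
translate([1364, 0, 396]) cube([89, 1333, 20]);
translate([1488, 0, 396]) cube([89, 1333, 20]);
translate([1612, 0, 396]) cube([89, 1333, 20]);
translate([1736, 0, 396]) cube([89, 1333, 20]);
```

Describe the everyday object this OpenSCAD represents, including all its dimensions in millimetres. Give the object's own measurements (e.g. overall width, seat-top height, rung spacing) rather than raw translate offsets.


A bed frame 1951 mm long (x) by 1333 mm wide (y). Four 89×89 mm corner posts, 419 mm tall, at the corners of the footprint. Four rails of 35 mm thickness and 193 mm height run between adjacent posts with their undersides at z = 203 mm, their outer faces flush with the outside of the frame (the two x-running rails run between the posts' inner faces; the two y-running rails run between the posts' inner faces). 14 slats, each 89 mm wide (x) and 20 mm thick, lie across the top of the two x-running rails, running the full 1333 mm width of the frame in y; along x they sit between the end posts with a 35 mm gap after the −x posts and between neighbouring slats, leaving 37 mm before the +x posts.


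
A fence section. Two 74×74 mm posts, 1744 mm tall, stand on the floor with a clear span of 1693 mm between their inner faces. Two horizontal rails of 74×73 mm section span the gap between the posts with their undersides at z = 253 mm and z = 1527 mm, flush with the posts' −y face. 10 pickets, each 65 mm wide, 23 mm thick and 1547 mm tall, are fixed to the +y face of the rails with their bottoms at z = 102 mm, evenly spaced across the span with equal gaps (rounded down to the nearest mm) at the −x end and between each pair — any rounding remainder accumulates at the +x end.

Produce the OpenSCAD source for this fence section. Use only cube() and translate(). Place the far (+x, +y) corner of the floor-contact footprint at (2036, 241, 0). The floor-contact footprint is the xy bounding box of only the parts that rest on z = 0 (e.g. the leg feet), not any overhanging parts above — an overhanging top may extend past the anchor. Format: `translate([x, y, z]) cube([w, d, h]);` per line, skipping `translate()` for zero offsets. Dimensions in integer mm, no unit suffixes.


translate([195, 167, 0]) cube([74, 74, 1744]);
translate([1962, 167, 0]) cube([74, 74, 1744]);
translate([269, 167, 253]) cube([1693, 74, 73]);
translate([269, 167, 1527]) cube([1693, 74, 73]);
translate([363, 241, 102]) cube([65, 23, 1547]);
translate([522, 241, 102]) cube([65, 23, 1547]);
translate([681, 241, 102]) cube([65, 23, 1547]);
translate([840, 241, 102]) cube([65, 23, 1547]);
translate([999, 241, 102]) cube([65, 23, 1547]);
translate([1158, 241, 102]) cube([65, 23, 1547]);
translate([1317, 241, 102]) cube([65, 23, 1547]);
translate([1476, 241, 102]) cube([65, 23, 1547]);
translate([1635, 241, 102]) cube([65, 23, 1547]);
translate([1794, 241, 102]) cube([65, 23, 1547]);


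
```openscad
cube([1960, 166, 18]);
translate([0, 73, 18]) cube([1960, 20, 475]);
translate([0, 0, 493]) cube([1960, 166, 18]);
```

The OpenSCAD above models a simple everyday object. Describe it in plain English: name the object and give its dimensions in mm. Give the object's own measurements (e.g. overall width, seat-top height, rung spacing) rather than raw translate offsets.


An I-beam lying along x, 1960 mm long. Overall section height 511 mm. Two flanges 166 mm wide (y) and 18 mm thick, one on the floor and one at the top; a web 20 mm thick runs between them, centred on the flange width.


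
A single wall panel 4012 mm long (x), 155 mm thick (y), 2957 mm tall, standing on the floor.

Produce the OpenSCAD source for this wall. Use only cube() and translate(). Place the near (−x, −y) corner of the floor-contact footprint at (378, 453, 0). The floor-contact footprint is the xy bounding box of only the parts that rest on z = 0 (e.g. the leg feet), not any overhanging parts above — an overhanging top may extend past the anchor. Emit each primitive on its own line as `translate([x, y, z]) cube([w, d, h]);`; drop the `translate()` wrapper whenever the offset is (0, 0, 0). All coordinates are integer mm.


translate([378, 453, 0]) cube([4012, 155, 2957]);


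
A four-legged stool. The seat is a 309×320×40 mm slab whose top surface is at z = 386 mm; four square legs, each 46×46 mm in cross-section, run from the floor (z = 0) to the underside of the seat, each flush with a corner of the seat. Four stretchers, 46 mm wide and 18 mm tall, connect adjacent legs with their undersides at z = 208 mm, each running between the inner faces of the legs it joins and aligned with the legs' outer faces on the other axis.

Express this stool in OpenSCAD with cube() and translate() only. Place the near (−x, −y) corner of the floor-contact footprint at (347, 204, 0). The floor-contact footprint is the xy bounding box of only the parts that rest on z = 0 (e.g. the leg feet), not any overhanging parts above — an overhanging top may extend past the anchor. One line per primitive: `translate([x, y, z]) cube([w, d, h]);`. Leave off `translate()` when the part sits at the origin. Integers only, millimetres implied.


translate([347, 204, 346]) cube([309, 320, 40]);
translate([347, 204, 0]) cube([46, 46, 346]);
translate([610, 204, 0]) cube([46, 46, 346]);
translate([347, 478, 0]) cube([46, 46, 346]);
translate([610, 478, 0]) cube([46, 46, 346]);
translate([393, 204, 208]) cube([217, 46, 18]);
translate([393, 478, 208]) cube([217, 46, 18]);
translate([347, 250, 208]) cube([46, 228, 18]);
translate([610, 250, 208]) cube([46, 228, 18]);


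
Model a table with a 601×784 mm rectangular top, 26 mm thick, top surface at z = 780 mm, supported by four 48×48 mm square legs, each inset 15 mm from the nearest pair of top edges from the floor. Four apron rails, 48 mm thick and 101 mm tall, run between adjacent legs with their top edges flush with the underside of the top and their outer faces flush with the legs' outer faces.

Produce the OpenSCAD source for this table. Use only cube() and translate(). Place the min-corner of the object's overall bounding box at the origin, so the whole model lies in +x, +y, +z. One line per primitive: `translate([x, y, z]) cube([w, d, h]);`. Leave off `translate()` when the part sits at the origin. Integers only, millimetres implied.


translate([0, 0, 754]) cube([601, 784, 26]);
translate([15, 15, 0]) cube([48, 48, 754]);
translate([538, 15, 0]) cube([48, 48, 754]);
translate([15, 721, 0]) cube([48, 48, 754]);
translate([538, 721, 0]) cube([48, 48, 754]);
translate([63, 15, 653]) cube([475, 48, 101]);
translate([63, 721, 653]) cube([475, 48, 101]);
translate([15, 63, 653]) cube([48, 658, 101]);
translate([538, 63, 653]) cube([48, 658, 101]);


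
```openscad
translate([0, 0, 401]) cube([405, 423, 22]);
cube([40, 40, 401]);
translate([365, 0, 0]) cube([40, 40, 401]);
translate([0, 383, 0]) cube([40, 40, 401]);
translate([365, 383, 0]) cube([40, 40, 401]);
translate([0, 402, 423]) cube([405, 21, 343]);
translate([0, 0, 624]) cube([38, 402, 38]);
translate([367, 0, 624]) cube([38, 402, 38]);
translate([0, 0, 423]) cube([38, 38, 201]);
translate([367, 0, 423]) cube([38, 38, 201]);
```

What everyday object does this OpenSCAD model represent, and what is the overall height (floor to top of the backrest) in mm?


A chair. The overall height is 766 mm.

A slab on four corner posts with a tall panel at the back — a chair. The seat slab sits at z = 401 with thickness 22, and the 343 mm backrest starts at the seat top, so the overall height is 401 + 22 + 343 = 766 mm.


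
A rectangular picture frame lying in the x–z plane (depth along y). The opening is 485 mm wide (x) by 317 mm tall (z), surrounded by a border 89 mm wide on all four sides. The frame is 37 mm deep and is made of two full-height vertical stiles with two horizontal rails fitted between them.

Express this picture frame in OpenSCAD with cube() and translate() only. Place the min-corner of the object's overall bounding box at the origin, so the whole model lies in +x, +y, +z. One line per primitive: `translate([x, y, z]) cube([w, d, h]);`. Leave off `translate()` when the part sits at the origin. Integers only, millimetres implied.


cube([89, 37, 495]);
translate([574, 0, 0]) cube([89, 37, 495]);
translate([89, 0, 0]) cube([485, 37, 89]);
translate([89, 0, 406]) cube([485, 37, 89]);


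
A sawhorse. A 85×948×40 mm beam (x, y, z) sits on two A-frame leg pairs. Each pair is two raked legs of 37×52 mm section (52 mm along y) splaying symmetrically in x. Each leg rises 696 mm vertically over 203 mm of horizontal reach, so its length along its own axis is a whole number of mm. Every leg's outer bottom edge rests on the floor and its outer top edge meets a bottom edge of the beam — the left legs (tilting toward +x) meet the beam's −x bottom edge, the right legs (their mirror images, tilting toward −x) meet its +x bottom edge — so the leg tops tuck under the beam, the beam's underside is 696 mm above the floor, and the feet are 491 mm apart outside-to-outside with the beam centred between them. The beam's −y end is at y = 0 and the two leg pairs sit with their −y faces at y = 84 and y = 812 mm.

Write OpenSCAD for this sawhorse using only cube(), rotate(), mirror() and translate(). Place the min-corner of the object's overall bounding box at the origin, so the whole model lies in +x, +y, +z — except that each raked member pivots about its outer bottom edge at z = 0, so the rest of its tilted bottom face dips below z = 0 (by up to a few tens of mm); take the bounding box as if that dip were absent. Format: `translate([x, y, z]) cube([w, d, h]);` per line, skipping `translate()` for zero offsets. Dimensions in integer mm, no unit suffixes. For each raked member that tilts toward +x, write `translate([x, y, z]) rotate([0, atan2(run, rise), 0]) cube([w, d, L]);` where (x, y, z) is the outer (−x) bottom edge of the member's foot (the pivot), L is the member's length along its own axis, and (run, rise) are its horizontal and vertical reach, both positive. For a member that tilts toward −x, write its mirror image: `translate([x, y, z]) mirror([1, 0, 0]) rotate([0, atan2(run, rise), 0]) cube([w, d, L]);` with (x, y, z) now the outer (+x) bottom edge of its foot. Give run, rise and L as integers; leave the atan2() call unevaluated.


// leg length = √(203² + 696²) = 725
// right-leg outer foot x = 2·203 + 85 = 491
// beam min-corner = (203, 0, 696)
translate([203, 0, 696]) cube([85, 948, 40]);
translate([0, 84, 0]) rotate([0, atan2(203, 696), 0]) cube([37, 52, 725]);
translate([491, 84, 0]) mirror([1, 0, 0]) rotate([0, atan2(203, 696), 0]) cube([37, 52, 725]);
translate([0, 812, 0]) rotate([0, atan2(203, 696), 0]) cube([37, 52, 725]);
translate([491, 812, 0]) mirror([1, 0, 0]) rotate([0, atan2(203, 696), 0]) cube([37, 52, 725]);


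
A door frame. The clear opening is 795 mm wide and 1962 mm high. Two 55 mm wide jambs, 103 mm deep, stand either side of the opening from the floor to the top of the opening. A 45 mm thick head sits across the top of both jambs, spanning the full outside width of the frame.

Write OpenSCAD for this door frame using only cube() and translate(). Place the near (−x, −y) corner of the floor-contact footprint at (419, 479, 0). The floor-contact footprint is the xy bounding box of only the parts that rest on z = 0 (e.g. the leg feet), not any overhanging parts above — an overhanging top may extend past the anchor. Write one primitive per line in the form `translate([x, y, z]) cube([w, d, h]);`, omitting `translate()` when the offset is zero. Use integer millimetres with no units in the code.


translate([419, 479, 0]) cube([55, 103, 1962]);
translate([1269, 479, 0]) cube([55, 103, 1962]);
translate([419, 479, 1962]) cube([905, 103, 45]);


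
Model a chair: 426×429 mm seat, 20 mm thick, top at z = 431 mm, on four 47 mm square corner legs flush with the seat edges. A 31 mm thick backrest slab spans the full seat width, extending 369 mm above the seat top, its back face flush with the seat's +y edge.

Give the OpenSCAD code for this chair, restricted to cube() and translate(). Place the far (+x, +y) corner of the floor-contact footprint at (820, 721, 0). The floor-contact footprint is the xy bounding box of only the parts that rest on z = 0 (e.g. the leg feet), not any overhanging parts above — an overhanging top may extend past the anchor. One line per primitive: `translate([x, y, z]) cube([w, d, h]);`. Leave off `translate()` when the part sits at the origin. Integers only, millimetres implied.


translate([394, 292, 411]) cube([426, 429, 20]);
translate([394, 292, 0]) cube([47, 47, 411]);
translate([773, 292, 0]) cube([47, 47, 411]);
translate([394, 674, 0]) cube([47, 47, 411]);
translate([773, 674, 0]) cube([47, 47, 411]);
translate([394, 690, 431]) cube([426, 31, 369]);


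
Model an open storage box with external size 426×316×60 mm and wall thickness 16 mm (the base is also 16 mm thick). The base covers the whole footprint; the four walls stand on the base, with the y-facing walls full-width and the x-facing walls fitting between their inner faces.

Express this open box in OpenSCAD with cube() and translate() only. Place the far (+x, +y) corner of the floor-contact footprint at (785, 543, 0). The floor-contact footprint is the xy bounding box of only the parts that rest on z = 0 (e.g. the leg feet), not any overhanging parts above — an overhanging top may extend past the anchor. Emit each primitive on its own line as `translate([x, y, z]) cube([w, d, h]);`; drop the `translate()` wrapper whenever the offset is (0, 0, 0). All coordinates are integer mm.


translate([359, 227, 0]) cube([426, 316, 16]);
translate([359, 227, 16]) cube([426, 16, 44]);
translate([359, 527, 16]) cube([426, 16, 44]);
translate([359, 243, 16]) cube([16, 284, 44]);
translate([769, 243, 16]) cube([16, 284, 44]);


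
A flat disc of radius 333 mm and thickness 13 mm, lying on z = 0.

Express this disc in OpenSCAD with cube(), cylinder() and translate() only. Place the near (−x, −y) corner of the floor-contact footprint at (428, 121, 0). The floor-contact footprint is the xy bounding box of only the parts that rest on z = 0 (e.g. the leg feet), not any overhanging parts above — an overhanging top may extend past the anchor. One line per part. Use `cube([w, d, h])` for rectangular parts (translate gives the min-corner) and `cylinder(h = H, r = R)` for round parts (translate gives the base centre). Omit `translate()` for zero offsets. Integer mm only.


translate([761, 454, 0]) cylinder(h = 13, r = 333);


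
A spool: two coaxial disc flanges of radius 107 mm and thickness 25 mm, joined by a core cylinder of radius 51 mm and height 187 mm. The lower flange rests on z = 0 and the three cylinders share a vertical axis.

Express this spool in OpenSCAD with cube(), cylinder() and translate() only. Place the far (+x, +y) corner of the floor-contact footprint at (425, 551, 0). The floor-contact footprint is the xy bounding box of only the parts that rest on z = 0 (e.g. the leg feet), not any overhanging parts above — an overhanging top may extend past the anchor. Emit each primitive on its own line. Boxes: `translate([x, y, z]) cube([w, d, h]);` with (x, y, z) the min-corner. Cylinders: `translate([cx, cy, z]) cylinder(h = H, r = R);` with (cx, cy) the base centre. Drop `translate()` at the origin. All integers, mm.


translate([318, 444, 0]) cylinder(h = 25, r = 107);
translate([318, 444, 25]) cylinder(h = 187, r = 51);
translate([318, 444, 212]) cylinder(h = 25, r = 107);


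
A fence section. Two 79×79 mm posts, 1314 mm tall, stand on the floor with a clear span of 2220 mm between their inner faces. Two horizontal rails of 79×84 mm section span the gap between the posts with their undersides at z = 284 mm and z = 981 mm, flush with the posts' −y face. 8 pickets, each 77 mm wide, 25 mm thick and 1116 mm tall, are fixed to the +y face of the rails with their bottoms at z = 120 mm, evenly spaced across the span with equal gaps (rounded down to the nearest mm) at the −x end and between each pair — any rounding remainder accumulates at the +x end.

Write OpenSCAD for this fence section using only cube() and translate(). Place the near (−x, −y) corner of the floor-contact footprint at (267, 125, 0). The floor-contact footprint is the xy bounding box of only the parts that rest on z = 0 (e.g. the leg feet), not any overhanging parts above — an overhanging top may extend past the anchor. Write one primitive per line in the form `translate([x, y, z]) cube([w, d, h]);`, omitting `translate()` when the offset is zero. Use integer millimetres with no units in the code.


translate([267, 125, 0]) cube([79, 79, 1314]);
translate([2566, 125, 0]) cube([79, 79, 1314]);
translate([346, 125, 284]) cube([2220, 79, 84]);
translate([346, 125, 981]) cube([2220, 79, 84]);
translate([524, 204, 120]) cube([77, 25, 1116]);
translate([779, 204, 120]) cube([77, 25, 1116]);
translate([1034, 204, 120]) cube([77, 25, 1116]);
translate([1289, 204, 120]) cube([77, 25, 1116]);
translate([1544, 204, 120]) cube([77, 25, 1116]);
translate([1799, 204, 120]) cube([77, 25, 1116]);
translate([2054, 204, 120]) cube([77, 25, 1116]);
translate([2309, 204, 120]) cube([77, 25, 1116]);
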